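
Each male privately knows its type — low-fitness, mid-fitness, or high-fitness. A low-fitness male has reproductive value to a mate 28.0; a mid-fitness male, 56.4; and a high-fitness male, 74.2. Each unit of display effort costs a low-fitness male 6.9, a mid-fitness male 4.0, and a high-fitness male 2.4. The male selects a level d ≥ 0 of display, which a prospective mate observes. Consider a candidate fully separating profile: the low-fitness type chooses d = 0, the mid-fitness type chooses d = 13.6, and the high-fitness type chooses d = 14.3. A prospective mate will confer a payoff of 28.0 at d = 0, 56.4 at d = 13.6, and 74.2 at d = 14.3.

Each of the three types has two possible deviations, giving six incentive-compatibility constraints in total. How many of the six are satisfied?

4

High-fitness (own payoff 74.2 − 2.4×14.3 = 39.88): to d=0 gives 28.0 → no gain ✓; to d=13.6 gives 56.4 − 2.4×13.6 = 23.76 → no gain ✓.
Low-fitness (own payoff 28.0): to d=13.6 gives 56.4 − 6.9×13.6 = -37.44 → no gain ✓; to d=14.3 gives 74.2 − 6.9×14.3 = -24.47 → no gain ✓.
Mid-fitness (own payoff 56.4 − 4.0×13.6 = 2): to d=0 gives 28.0 → profitable ✗; to d=14.3 gives 74.2 − 4.0×14.3 = 17 → profitable ✗.
4 of the 6 constraints hold; not an equilibrium.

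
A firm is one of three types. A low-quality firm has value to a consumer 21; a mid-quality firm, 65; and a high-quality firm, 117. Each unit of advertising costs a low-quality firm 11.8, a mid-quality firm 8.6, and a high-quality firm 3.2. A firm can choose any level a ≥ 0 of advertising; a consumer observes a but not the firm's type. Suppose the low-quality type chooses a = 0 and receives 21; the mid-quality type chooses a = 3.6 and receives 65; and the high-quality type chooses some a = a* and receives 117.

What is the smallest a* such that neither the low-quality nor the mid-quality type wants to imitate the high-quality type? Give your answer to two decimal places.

9.65

Mid-quality type (on-path payoff 65 − 8.6×3.6 = 34.04) won't mimic when 34.04 ≥ 117 − 8.6·a*, i.e. a* ≥ 9.65.
Low-quality type (on-path payoff 21) won't mimic when 21 ≥ 117 − 11.8·a*, i.e. a* ≥ 8.14.
Both must hold, so a* = max(8.14, 9.65) = 9.65. The mid-quality type's constraint binds.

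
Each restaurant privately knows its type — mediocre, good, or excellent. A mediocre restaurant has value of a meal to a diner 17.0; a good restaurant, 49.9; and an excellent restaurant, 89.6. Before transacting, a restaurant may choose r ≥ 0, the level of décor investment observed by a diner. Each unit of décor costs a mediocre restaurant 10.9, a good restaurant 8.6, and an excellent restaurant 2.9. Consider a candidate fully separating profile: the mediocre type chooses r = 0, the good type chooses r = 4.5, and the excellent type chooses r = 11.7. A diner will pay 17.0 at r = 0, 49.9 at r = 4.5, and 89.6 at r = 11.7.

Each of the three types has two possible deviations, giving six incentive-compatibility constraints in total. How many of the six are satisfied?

Mediocre (own payoff 17.0): to r=4.5 gives 49.9 − 10.9×4.5 = 0.85 → no gain ✓; to r=11.7 gives 89.6 − 10.9×11.7 = -37.93 → no gain ✓.
Excellent (own payoff 89.6 − 2.9×11.7 = 55.67): to r=0 gives 17.0 → no gain ✓; to r=4.5 gives 49.9 − 2.9×4.5 = 36.85 → no gain ✓.
Good (own payoff 49.9 − 8.6×4.5 = 11.2): to r=0 gives 17.0 → profitable ✗; to r=11.7 gives 89.6 − 8.6×11.7 = -11.02 → no gain ✓.
5 of the 6 constraints hold; not an equilibrium.

5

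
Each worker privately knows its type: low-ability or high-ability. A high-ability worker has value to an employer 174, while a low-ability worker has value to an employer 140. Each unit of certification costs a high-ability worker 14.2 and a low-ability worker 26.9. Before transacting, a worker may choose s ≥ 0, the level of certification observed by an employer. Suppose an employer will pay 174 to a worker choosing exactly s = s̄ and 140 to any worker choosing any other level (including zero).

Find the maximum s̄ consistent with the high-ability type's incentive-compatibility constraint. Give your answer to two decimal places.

Choosing s̄ yields the high-ability type 174 − 14.2·s̄; choosing zero yields 140.
The high-ability type is indifferent at 174 − 14.2·s̄ = 140, i.e. s̄ = (174 − 140) / 14.2 ≈ 2.39.
For any s̄ above 2.39 the high-ability type would rather pool at zero, so separation collapses.

2.39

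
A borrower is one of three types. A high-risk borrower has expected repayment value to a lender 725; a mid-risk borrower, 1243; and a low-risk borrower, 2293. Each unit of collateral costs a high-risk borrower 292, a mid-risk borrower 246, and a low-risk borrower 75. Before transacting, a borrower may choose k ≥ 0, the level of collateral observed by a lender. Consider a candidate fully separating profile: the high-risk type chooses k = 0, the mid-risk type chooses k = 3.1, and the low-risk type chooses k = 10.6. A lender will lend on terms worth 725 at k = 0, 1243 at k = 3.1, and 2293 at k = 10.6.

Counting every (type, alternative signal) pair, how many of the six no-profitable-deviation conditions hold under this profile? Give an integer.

Low-risk (own payoff 2293 − 75×10.6 = 1498): to k=0 gives 725 → no gain ✓; to k=3.1 gives 1243 − 75×3.1 = 1010.5 → no gain ✓.
Mid-risk (own payoff 1243 − 246×3.1 = 480.4): to k=0 gives 725 → profitable ✗; to k=10.6 gives 2293 − 246×10.6 = -314.6 → no gain ✓.
High-risk (own payoff 725): to k=3.1 gives 1243 − 292×3.1 = 337.8 → no gain ✓; to k=10.6 gives 2293 − 292×10.6 = -802.2 → no gain ✓.
5 of the 6 constraints hold; not an equilibrium.

5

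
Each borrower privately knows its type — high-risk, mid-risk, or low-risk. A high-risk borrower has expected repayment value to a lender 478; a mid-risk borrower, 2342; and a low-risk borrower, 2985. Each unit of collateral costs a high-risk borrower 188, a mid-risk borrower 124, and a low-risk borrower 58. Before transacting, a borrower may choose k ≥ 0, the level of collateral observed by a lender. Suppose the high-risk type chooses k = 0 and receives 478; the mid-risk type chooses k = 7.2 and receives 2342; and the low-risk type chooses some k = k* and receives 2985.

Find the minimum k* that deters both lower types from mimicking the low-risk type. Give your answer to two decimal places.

High-risk type (on-path payoff 478) won't mimic when 478 ≥ 2985 − 188·k*, i.e. k* ≥ 13.34.
Mid-risk type (on-path payoff 2342 − 124×7.2 = 1449.2) won't mimic when 1449.2 ≥ 2985 − 124·k*, i.e. k* ≥ 12.39.
Both must hold, so k* = max(13.34, 12.39) = 13.34. The high-risk type's constraint binds.

13.34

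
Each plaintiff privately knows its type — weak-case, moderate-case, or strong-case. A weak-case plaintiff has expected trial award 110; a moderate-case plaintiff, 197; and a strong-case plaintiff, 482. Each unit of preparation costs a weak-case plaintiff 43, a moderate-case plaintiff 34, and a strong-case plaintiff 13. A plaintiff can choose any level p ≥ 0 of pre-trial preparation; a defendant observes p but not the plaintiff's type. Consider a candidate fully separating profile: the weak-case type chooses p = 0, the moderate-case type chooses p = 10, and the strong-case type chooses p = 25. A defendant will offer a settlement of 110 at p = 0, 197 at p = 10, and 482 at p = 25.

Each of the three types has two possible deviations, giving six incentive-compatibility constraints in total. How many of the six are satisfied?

5

Strong-case (own payoff 482 − 13×25 = 157): to p=0 gives 110 → no gain ✓; to p=10 gives 197 − 13×10 = 67 → no gain ✓.
Moderate-case (own payoff 197 − 34×10 = -143): to p=0 gives 110 → profitable ✗; to p=25 gives 482 − 34×25 = -368 → no gain ✓.
Weak-case (own payoff 110): to p=10 gives 197 − 43×10 = -233 → no gain ✓; to p=25 gives 482 − 43×25 = -593 → no gain ✓.
5 of the 6 constraints hold; not an equilibrium.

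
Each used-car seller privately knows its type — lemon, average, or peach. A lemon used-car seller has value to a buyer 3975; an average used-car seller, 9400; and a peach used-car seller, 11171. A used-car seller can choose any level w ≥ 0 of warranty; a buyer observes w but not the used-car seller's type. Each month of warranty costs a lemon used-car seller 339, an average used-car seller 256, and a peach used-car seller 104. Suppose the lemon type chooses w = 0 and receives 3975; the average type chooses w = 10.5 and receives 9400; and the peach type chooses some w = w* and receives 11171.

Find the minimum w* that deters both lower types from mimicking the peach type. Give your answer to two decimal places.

Average type (on-path payoff 9400 − 256×10.5 = 6712) won't mimic when 6712 ≥ 11171 − 256·w*, i.e. w* ≥ 17.42.
Lemon type (on-path payoff 3975) won't mimic when 3975 ≥ 11171 − 339·w*, i.e. w* ≥ 21.23.
Both must hold, so w* = max(21.23, 17.42) = 21.23. The lemon type's constraint binds.

21.23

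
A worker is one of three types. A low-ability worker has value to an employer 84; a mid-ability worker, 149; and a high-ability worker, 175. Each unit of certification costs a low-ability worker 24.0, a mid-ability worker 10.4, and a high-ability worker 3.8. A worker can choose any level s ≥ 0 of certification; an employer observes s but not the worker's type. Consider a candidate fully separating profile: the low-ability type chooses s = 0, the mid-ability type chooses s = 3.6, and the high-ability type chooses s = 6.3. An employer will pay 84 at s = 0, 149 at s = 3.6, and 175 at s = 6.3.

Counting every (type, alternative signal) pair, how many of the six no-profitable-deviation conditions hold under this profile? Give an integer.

6

Mid-ability (own payoff 149 − 10.4×3.6 = 111.56): to s=0 gives 84 → no gain ✓; to s=6.3 gives 175 − 10.4×6.3 = 109.48 → no gain ✓.
Low-ability (own payoff 84): to s=3.6 gives 149 − 24.0×3.6 = 62.6 → no gain ✓; to s=6.3 gives 175 − 24.0×6.3 = 23.8 → no gain ✓.
High-ability (own payoff 175 − 3.8×6.3 = 151.06): to s=0 gives 84 → no gain ✓; to s=3.6 gives 149 − 3.8×3.6 = 135.32 → no gain ✓.
6 of the 6 constraints hold; this profile is a separating equilibrium.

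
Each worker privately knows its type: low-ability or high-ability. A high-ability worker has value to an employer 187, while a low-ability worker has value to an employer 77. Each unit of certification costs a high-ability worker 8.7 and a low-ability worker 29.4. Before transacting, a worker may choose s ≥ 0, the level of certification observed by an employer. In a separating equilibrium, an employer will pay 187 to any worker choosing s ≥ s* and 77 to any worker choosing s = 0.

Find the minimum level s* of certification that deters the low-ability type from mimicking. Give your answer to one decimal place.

A low-ability worker choosing s = 0 receives 77.
Imitating at s* instead would pay 187 at cost 29.4·s*, netting 187 − 29.4·s*.
Indifference: 77 = 187 − 29.4·s*, so s* = (187 − 77) / 29.4 ≈ 3.7.
This is the low-ability type's binding incentive-compatibility constraint; any s ≥ 3.7 sustains separation on that side.

3.7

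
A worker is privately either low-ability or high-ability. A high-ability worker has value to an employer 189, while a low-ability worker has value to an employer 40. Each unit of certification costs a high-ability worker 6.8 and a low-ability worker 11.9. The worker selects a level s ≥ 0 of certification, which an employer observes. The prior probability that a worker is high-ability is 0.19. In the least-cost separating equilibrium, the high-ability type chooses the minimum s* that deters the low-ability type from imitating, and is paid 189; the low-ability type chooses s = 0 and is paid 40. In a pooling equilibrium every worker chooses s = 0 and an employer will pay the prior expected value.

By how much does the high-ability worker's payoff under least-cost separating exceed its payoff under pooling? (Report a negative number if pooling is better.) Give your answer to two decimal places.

Least-cost separating signal: s* solves 40 = 189 − 11.9·s*, so s* = (189 − 40)/11.9 ≈ 12.5210.
High-ability type's separating payoff: 189 − 6.8 × s* = 189 − 6.8 × (189 − 40)/11.9 = 189 − 1013.2/11.9 ≈ 103.8571.
Pooling payoff: 0.19 × 189 + 0.81 × 40 = 68.31.
Difference: 103.8571 − 68.31 = 35.5471, i.e. 35.55 to two decimal places.
The high-ability type prefers to separate.

35.55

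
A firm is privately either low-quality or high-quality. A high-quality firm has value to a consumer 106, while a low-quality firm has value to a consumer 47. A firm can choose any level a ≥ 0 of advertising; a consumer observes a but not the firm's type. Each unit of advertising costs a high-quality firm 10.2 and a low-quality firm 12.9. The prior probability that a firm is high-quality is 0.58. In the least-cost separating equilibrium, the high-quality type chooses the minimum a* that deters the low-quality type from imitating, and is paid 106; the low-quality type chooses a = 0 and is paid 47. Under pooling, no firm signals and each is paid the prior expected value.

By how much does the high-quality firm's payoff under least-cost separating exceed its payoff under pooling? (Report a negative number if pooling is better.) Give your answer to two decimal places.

-21.87

Least-cost separating signal: a* solves 47 = 106 − 12.9·a*, so a* = (106 − 47)/12.9 ≈ 4.5736.
High-quality type's separating payoff: 106 − 10.2 × a* = 106 − 10.2 × (106 − 47)/12.9 = 106 − 601.8/12.9 ≈ 59.3488.
Pooling payoff: 0.58 × 106 + 0.42 × 47 = 81.22.
Difference: 59.3488 − 81.22 = -21.8712, i.e. -21.87 to two decimal places.
The high-quality type would prefer the pooling outcome.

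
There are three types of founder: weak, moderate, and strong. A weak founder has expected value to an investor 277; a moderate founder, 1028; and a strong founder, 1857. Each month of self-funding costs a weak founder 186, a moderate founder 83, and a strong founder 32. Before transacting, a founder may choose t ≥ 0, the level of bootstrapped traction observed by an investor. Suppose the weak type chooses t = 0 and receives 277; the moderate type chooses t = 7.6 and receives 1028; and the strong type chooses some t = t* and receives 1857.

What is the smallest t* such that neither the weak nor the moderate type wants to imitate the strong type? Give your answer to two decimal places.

Moderate type (on-path payoff 1028 − 83×7.6 = 397.2) won't mimic when 397.2 ≥ 1857 − 83·t*, i.e. t* ≥ 17.59.
Weak type (on-path payoff 277) won't mimic when 277 ≥ 1857 − 186·t*, i.e. t* ≥ 8.49.
Both must hold, so t* = max(8.49, 17.59) = 17.59. The moderate type's constraint binds.

17.59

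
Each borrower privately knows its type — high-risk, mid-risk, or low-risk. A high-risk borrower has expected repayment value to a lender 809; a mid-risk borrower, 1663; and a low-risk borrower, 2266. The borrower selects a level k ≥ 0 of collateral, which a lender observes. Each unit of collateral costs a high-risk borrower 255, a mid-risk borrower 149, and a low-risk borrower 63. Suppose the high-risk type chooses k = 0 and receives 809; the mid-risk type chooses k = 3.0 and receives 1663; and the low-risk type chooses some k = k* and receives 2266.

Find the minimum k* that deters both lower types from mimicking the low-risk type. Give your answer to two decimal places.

Mid-risk type (on-path payoff 1663 − 149×3.0 = 1216) won't mimic when 1216 ≥ 2266 − 149·k*, i.e. k* ≥ 7.05.
High-risk type (on-path payoff 809) won't mimic when 809 ≥ 2266 − 255·k*, i.e. k* ≥ 5.71.
Both must hold, so k* = max(5.71, 7.05) = 7.05. The mid-risk type's constraint binds.

7.05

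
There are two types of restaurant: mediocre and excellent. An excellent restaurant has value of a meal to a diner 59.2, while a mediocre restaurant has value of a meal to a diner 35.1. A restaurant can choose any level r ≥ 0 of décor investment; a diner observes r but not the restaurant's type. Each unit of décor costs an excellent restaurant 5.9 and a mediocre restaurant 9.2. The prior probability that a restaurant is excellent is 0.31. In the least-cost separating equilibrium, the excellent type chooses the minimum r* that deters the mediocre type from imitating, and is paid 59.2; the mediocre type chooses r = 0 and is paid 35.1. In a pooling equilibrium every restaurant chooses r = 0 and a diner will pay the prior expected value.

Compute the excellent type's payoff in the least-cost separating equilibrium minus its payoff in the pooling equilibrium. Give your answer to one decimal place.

1.2

Least-cost separating signal: r* solves 35.1 = 59.2 − 9.2·r*, so r* = (59.2 − 35.1)/9.2 ≈ 2.6196.
Excellent type's separating payoff: 59.2 − 5.9 × r* = 59.2 − 5.9 × (59.2 − 35.1)/9.2 = 59.2 − 142.19/9.2 ≈ 43.745.
Pooling payoff: 0.31 × 59.2 + 0.69 × 35.1 = 42.571.
Difference: 43.745 − 42.571 = 1.174, i.e. 1.2 to one decimal place.
The excellent type prefers to separate.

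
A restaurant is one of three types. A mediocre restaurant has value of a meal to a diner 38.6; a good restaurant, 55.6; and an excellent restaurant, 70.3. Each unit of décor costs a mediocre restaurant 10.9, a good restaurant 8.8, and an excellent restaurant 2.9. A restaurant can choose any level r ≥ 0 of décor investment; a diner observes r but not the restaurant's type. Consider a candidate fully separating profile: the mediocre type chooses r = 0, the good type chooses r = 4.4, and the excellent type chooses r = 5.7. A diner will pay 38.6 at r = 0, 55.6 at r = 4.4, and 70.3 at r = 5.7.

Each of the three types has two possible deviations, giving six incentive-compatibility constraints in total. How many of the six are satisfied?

Good (own payoff 55.6 − 8.8×4.4 = 16.88): to r=0 gives 38.6 → profitable ✗; to r=5.7 gives 70.3 − 8.8×5.7 = 20.14 → profitable ✗.
Mediocre (own payoff 38.6): to r=4.4 gives 55.6 − 10.9×4.4 = 7.64 → no gain ✓; to r=5.7 gives 70.3 − 10.9×5.7 = 8.17 → no gain ✓.
Excellent (own payoff 70.3 − 2.9×5.7 = 53.77): to r=0 gives 38.6 → no gain ✓; to r=4.4 gives 55.6 − 2.9×4.4 = 42.84 → no gain ✓.
4 of the 6 constraints hold; not an equilibrium.

4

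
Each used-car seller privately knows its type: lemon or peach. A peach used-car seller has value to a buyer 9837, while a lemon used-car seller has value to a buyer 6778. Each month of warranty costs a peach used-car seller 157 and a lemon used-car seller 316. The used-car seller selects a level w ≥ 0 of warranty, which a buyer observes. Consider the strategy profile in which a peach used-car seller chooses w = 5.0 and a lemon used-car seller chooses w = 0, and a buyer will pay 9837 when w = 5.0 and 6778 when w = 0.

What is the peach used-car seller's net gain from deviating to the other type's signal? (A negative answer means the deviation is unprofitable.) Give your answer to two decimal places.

Playing w = 5.0 the peach used-car seller receives 9837 − 157 × 5.0 = 9052.
Deviating to w = 0 yields 6778 instead.
Gain from deviating: 6778 − 9052 = -2274.00.
The gain is negative, so the peach type's incentive-compatibility constraint is satisfied.

-2274.00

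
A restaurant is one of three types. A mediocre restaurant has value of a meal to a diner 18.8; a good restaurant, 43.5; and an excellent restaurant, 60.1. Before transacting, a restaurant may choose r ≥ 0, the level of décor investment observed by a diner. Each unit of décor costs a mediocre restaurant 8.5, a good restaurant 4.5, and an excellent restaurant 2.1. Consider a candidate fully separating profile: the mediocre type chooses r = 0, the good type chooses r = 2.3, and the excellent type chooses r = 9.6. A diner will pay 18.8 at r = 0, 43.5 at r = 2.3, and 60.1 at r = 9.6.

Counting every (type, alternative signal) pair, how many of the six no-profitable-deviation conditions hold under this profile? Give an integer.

5

Mediocre (own payoff 18.8): to r=2.3 gives 43.5 − 8.5×2.3 = 23.95 → profitable ✗; to r=9.6 gives 60.1 − 8.5×9.6 = -21.5 → no gain ✓.
Excellent (own payoff 60.1 − 2.1×9.6 = 39.94): to r=0 gives 18.8 → no gain ✓; to r=2.3 gives 43.5 − 2.1×2.3 = 38.67 → no gain ✓.
Good (own payoff 43.5 − 4.5×2.3 = 33.15): to r=0 gives 18.8 → no gain ✓; to r=9.6 gives 60.1 − 4.5×9.6 = 16.9 → no gain ✓.
5 of the 6 constraints hold; not an equilibrium.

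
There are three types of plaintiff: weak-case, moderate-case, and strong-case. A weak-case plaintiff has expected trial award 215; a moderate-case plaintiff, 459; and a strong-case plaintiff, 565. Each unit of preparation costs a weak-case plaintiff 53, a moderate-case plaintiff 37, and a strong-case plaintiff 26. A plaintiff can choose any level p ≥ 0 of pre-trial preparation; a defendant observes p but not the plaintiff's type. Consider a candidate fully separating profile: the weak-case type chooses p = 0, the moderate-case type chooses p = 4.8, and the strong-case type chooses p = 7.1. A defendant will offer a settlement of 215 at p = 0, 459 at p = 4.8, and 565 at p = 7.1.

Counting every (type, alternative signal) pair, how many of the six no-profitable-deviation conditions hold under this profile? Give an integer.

5

Moderate-case (own payoff 459 − 37×4.8 = 281.4): to p=0 gives 215 → no gain ✓; to p=7.1 gives 565 − 37×7.1 = 302.3 → profitable ✗.
Weak-case (own payoff 215): to p=4.8 gives 459 − 53×4.8 = 204.6 → no gain ✓; to p=7.1 gives 565 − 53×7.1 = 188.7 → no gain ✓.
Strong-case (own payoff 565 − 26×7.1 = 380.4): to p=0 gives 215 → no gain ✓; to p=4.8 gives 459 − 26×4.8 = 334.2 → no gain ✓.
5 of the 6 constraints hold; not an equilibrium.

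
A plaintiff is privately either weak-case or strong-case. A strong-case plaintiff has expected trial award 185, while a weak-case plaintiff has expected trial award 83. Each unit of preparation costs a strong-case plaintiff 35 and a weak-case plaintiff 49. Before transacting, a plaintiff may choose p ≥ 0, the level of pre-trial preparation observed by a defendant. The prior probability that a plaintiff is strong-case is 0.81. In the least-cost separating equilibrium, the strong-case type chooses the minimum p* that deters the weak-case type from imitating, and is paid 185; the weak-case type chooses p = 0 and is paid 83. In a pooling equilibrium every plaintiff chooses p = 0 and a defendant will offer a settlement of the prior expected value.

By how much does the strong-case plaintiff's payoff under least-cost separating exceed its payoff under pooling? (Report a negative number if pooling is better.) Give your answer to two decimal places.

Least-cost separating signal: p* solves 83 = 185 − 49·p*, so p* = (185 − 83)/49 ≈ 2.0816.
Strong-case type's separating payoff: 185 − 35 × p* = 185 − 35 × (185 − 83)/49 = 185 − 3570/49 ≈ 112.1429.
Pooling payoff: 0.81 × 185 + 0.19 × 83 = 165.62.
Difference: 112.1429 − 165.62 = -53.4771, i.e. -53.48 to two decimal places.
The strong-case type would prefer the pooling outcome.

-53.48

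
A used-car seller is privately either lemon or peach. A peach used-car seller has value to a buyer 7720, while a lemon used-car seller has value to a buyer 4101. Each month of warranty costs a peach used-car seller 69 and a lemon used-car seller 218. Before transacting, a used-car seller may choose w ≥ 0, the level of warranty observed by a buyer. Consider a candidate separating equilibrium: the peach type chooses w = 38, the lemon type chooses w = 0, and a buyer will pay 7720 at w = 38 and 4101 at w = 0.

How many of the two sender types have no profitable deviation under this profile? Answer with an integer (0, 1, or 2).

2

Lemon type: stay at 0 → 4101; mimic → 7720 − 218 × 38 = -564. IC holds (4101 ≥ -564).
Peach type: signal → 7720 − 69 × 38 = 5098; deviate to 0 → 4101. IC holds (5098 ≥ 4101).
2 of 2 constraints hold, so this is a separating equilibrium.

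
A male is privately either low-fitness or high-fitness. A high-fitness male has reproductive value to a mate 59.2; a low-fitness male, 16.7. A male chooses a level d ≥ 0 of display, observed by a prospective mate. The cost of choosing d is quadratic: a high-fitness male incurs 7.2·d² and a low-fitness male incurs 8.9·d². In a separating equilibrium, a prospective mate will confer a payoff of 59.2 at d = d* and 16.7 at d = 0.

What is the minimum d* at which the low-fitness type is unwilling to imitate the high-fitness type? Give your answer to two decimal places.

2.19

The low-fitness type at d = 0 receives 16.7; imitating at d* yields 59.2 − 8.9·d*².
Indifference: 16.7 = 59.2 − 8.9·d*², so d*² = (59.2 − 16.7) / 8.9 ≈ 4.7753.
d* = √4.7753 ≈ 2.19.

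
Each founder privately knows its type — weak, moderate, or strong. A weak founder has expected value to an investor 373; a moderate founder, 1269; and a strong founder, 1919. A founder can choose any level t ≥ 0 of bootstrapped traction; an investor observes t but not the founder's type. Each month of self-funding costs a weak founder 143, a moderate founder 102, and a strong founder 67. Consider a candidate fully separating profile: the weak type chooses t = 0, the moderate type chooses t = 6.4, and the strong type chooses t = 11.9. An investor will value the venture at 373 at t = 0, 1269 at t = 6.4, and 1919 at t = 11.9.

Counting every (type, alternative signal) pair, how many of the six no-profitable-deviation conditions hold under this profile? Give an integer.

5

Weak (own payoff 373): to t=6.4 gives 1269 − 143×6.4 = 353.8 → no gain ✓; to t=11.9 gives 1919 − 143×11.9 = 217.3 → no gain ✓.
Moderate (own payoff 1269 − 102×6.4 = 616.2): to t=0 gives 373 → no gain ✓; to t=11.9 gives 1919 − 102×11.9 = 705.2 → profitable ✗.
Strong (own payoff 1919 − 67×11.9 = 1121.7): to t=0 gives 373 → no gain ✓; to t=6.4 gives 1269 − 67×6.4 = 840.2 → no gain ✓.
5 of the 6 constraints hold; not an equilibrium.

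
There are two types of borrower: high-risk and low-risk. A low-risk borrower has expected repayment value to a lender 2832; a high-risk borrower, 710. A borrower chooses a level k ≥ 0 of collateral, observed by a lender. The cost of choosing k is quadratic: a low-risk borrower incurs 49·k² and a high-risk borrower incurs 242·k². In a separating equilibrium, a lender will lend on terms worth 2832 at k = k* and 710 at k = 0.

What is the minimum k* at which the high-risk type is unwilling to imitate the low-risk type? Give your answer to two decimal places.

The high-risk type at k = 0 receives 710; imitating at k* yields 2832 − 242·k*².
Indifference: 710 = 2832 − 242·k*², so k*² = (2832 − 710) / 242 ≈ 8.7686.
k* = √8.7686 ≈ 2.96.

2.96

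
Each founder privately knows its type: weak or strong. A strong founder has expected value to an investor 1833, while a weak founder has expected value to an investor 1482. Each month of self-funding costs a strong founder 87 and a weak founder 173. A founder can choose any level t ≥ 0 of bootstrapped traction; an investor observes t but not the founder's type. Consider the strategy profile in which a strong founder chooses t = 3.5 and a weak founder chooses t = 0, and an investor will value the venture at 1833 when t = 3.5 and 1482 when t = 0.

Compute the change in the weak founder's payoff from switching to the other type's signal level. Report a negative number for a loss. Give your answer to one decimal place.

-254.5

Playing t = 0 the weak founder receives 1482.
Deviating to t = 3.5 brings payment 1833 at cost 173 × 3.5 = 605.5, netting 1227.5.
Gain from deviating: 1227.5 − 1482 = -254.5.
The gain is negative, so the weak type's incentive-compatibility constraint is satisfied.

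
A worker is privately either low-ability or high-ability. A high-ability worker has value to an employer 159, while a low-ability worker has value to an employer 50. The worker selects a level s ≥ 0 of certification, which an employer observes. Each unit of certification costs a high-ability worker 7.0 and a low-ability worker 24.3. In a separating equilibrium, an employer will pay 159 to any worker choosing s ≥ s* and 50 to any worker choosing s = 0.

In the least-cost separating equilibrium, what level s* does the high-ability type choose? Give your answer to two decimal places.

4.49

A low-ability worker choosing s = 0 receives 50.
Imitating at s* instead would pay 159 at cost 24.3·s*, netting 159 − 24.3·s*.
Indifference: 50 = 159 − 24.3·s*, so s* = (159 − 50) / 24.3 ≈ 4.49.
This is the low-ability type's binding incentive-compatibility constraint; any s ≥ 4.49 sustains separation on that side.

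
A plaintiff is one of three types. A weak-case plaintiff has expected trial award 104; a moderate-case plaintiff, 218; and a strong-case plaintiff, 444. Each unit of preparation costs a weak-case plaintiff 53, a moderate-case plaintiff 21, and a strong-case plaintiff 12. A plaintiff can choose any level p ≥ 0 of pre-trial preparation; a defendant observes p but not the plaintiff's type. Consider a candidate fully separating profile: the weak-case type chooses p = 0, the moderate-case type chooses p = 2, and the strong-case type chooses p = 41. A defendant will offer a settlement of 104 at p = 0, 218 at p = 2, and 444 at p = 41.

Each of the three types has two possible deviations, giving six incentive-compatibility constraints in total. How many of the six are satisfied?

3

Weak-case (own payoff 104): to p=2 gives 218 − 53×2 = 112 → profitable ✗; to p=41 gives 444 − 53×41 = -1729 → no gain ✓.
Moderate-case (own payoff 218 − 21×2 = 176): to p=0 gives 104 → no gain ✓; to p=41 gives 444 − 21×41 = -417 → no gain ✓.
Strong-case (own payoff 444 − 12×41 = -48): to p=0 gives 104 → profitable ✗; to p=2 gives 218 − 12×2 = 194 → profitable ✗.
3 of the 6 constraints hold; not an equilibrium.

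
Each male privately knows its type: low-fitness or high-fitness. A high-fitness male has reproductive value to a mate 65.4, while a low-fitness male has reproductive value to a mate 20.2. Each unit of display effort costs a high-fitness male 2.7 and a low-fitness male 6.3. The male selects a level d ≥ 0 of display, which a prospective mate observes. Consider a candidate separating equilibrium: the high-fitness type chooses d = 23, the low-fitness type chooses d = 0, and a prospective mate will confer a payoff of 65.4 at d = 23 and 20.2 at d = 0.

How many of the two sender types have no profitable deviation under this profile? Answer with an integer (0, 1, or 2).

High-fitness type: signal → 65.4 − 2.7 × 23 = 3.3; deviate to 0 → 20.2. IC fails (3.3 < 20.2).
Low-fitness type: stay at 0 → 20.2; mimic → 65.4 − 6.3 × 23 = -79.5. IC holds (20.2 ≥ -79.5).
1 of 2 constraints hold, so this profile is not an equilibrium.

1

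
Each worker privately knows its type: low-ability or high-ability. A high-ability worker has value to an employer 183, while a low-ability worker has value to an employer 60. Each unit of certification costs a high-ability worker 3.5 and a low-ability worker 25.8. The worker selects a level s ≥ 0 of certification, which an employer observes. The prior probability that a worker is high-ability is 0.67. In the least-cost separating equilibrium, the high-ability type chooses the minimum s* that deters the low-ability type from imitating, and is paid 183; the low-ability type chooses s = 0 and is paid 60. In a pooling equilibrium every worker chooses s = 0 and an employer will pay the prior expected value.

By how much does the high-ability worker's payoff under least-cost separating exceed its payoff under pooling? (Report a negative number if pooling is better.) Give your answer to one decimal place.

23.9

Least-cost separating signal: s* solves 60 = 183 − 25.8·s*, so s* = (183 − 60)/25.8 ≈ 4.7674.
High-ability type's separating payoff: 183 − 3.5 × s* = 183 − 3.5 × (183 − 60)/25.8 = 183 − 430.5/25.8 ≈ 166.314.
Pooling payoff: 0.67 × 183 + 0.33 × 60 = 142.41.
Difference: 166.314 − 142.41 = 23.904, i.e. 23.9 to one decimal place.
The high-ability type prefers to separate.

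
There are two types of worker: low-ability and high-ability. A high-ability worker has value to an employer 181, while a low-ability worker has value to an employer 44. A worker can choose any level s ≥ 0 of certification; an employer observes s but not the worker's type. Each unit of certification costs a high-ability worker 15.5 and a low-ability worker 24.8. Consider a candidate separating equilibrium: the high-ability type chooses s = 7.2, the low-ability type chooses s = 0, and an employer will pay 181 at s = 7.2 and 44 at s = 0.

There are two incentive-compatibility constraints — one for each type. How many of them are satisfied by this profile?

2

Low-ability type: stay at 0 → 44; mimic → 181 − 24.8 × 7.2 = 2.44. IC holds (44 ≥ 2.44).
High-ability type: signal → 181 − 15.5 × 7.2 = 69.4; deviate to 0 → 44. IC holds (69.4 ≥ 44).
2 of 2 constraints hold, so this is a separating equilibrium.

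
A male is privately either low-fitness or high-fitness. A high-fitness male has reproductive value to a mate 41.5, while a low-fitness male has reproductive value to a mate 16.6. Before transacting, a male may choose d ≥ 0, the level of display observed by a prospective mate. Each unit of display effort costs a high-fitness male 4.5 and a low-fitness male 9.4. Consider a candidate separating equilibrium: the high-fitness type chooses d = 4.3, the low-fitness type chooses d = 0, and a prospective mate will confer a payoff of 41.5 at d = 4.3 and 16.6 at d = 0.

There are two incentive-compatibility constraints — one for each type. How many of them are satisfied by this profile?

High-fitness type: signal → 41.5 − 4.5 × 4.3 = 22.15; deviate to 0 → 16.6. IC holds (22.15 ≥ 16.6).
Low-fitness type: stay at 0 → 16.6; mimic → 41.5 − 9.4 × 4.3 = 1.08. IC holds (16.6 ≥ 1.08).
2 of 2 constraints hold, so this is a separating equilibrium.

2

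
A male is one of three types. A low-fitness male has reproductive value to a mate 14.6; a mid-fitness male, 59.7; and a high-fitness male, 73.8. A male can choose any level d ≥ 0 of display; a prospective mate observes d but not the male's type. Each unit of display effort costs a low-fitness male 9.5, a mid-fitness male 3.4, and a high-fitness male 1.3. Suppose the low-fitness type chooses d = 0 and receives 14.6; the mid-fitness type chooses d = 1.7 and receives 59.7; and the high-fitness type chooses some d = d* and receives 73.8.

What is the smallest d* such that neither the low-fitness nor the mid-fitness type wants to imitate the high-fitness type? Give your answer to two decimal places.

6.23

Mid-fitness type (on-path payoff 59.7 − 3.4×1.7 = 53.92) won't mimic when 53.92 ≥ 73.8 − 3.4·d*, i.e. d* ≥ 5.85.
Low-fitness type (on-path payoff 14.6) won't mimic when 14.6 ≥ 73.8 − 9.5·d*, i.e. d* ≥ 6.23.
Both must hold, so d* = max(6.23, 5.85) = 6.23. The low-fitness type's constraint binds.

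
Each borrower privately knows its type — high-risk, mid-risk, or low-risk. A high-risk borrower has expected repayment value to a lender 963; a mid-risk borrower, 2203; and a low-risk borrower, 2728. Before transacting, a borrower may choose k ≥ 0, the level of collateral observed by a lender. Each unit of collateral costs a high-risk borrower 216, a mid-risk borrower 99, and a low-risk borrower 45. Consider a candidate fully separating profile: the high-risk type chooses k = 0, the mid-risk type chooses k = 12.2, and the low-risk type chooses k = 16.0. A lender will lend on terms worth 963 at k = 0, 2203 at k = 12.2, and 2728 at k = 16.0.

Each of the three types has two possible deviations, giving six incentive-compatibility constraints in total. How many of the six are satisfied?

High-risk (own payoff 963): to k=12.2 gives 2203 − 216×12.2 = -432.2 → no gain ✓; to k=16.0 gives 2728 − 216×16.0 = -728 → no gain ✓.
Mid-risk (own payoff 2203 − 99×12.2 = 995.2): to k=0 gives 963 → no gain ✓; to k=16.0 gives 2728 − 99×16.0 = 1144 → profitable ✗.
Low-risk (own payoff 2728 − 45×16.0 = 2008): to k=0 gives 963 → no gain ✓; to k=12.2 gives 2203 − 45×12.2 = 1654 → no gain ✓.
5 of the 6 constraints hold; not an equilibrium.

5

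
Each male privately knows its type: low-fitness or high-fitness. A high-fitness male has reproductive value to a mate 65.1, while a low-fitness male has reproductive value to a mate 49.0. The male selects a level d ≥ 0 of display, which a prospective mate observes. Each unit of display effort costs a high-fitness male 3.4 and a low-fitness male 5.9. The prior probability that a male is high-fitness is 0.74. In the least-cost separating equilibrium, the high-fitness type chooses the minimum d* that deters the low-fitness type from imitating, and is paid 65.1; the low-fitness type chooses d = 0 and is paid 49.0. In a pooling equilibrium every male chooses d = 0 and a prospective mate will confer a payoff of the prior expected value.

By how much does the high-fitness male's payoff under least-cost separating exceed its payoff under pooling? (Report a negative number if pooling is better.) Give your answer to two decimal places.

-5.09

Least-cost separating signal: d* solves 49.0 = 65.1 − 5.9·d*, so d* = (65.1 − 49.0)/5.9 ≈ 2.7288.
High-fitness type's separating payoff: 65.1 − 3.4 × d* = 65.1 − 3.4 × (65.1 − 49.0)/5.9 = 65.1 − 54.74/5.9 ≈ 55.8220.
Pooling payoff: 0.74 × 65.1 + 0.26 × 49.0 = 60.914.
Difference: 55.8220 − 60.914 = -5.092, i.e. -5.09 to two decimal places.
The high-fitness type would prefer the pooling outcome.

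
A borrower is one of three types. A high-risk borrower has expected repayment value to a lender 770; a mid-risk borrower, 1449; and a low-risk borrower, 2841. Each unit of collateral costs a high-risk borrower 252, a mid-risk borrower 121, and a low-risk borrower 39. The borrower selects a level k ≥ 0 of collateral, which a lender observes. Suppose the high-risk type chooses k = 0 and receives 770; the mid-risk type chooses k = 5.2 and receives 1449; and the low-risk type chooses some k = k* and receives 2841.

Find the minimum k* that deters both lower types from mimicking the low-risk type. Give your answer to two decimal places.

High-risk type (on-path payoff 770) won't mimic when 770 ≥ 2841 − 252·k*, i.e. k* ≥ 8.22.
Mid-risk type (on-path payoff 1449 − 121×5.2 = 819.8) won't mimic when 819.8 ≥ 2841 − 121·k*, i.e. k* ≥ 16.70.
Both must hold, so k* = max(8.22, 16.70) = 16.70. The mid-risk type's constraint binds.

16.70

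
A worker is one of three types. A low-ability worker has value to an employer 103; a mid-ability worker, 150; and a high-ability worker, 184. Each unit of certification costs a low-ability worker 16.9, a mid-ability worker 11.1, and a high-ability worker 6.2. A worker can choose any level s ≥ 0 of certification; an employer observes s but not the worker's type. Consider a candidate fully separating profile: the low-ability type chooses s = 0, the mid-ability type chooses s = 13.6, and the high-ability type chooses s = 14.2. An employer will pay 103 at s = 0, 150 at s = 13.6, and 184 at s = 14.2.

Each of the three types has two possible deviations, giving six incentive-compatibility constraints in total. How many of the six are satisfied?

Mid-ability (own payoff 150 − 11.1×13.6 = -0.96): to s=0 gives 103 → profitable ✗; to s=14.2 gives 184 − 11.1×14.2 = 26.38 → profitable ✗.
High-ability (own payoff 184 − 6.2×14.2 = 95.96): to s=0 gives 103 → profitable ✗; to s=13.6 gives 150 − 6.2×13.6 = 65.68 → no gain ✓.
Low-ability (own payoff 103): to s=13.6 gives 150 − 16.9×13.6 = -79.84 → no gain ✓; to s=14.2 gives 184 − 16.9×14.2 = -55.98 → no gain ✓.
3 of the 6 constraints hold; not an equilibrium.

3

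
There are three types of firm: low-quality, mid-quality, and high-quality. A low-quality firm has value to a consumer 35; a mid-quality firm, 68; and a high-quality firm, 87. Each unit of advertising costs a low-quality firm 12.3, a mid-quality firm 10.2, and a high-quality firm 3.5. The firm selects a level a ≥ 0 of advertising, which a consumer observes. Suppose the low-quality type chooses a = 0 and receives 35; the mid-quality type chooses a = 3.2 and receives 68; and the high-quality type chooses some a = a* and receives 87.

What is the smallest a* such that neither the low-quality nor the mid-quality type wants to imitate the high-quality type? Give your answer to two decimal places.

Mid-quality type (on-path payoff 68 − 10.2×3.2 = 35.36) won't mimic when 35.36 ≥ 87 − 10.2·a*, i.e. a* ≥ 5.06.
Low-quality type (on-path payoff 35) won't mimic when 35 ≥ 87 − 12.3·a*, i.e. a* ≥ 4.23.
Both must hold, so a* = max(4.23, 5.06) = 5.06. The mid-quality type's constraint binds.

5.06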